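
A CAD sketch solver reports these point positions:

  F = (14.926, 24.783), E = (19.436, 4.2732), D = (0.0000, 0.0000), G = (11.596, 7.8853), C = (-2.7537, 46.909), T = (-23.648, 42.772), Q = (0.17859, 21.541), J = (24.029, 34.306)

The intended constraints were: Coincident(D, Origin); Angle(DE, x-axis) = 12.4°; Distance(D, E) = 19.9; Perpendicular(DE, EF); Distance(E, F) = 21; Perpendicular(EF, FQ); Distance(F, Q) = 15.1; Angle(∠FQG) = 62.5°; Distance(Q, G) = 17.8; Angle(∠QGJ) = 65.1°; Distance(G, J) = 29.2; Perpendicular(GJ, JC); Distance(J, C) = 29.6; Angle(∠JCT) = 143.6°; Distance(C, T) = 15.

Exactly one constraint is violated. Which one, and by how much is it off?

Distance(C, T) = 15 — off by 6.30.

D = (0.00, 0.00) ✓; DE at 12.40° ✓; |DE| = 19.90 ✓; ∠(DE, EF) = 90.00° ✓; |EF| = 21.00 ✓; ∠(EF, FQ) = 90.00° ✓; |FQ| = 15.10 ✓; ∠FQG = 62.50° ✓; |QG| = 17.80 ✓; ∠QGJ = 65.10° ✓; |GJ| = 29.20 ✓; ∠(GJ, JC) = 90.00° ✓; |JC| = 29.60 ✓; ∠JCT = 143.6° ✓; |CT| = 21.30 ✗.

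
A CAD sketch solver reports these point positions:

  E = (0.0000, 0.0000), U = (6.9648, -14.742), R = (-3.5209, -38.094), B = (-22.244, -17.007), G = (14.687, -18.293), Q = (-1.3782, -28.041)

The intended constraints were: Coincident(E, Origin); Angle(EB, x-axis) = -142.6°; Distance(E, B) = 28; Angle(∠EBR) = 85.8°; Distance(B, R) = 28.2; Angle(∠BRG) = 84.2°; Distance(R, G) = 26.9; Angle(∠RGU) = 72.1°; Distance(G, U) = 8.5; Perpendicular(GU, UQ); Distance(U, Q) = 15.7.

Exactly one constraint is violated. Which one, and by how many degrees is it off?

Perpendicular(GU, UQ) — off by 7.41°.

E = (0.00, 0.00) ✓; EB at -142.6° ✓; |EB| = 28.00 ✓; ∠EBR = 85.80° ✓; |BR| = 28.20 ✓; ∠BRG = 84.20° ✓; |RG| = 26.90 ✓; ∠RGU = 72.10° ✓; |GU| = 8.500 ✓; ∠(GU, UQ) = 82.59° ✗; |UQ| = 15.70 ✓.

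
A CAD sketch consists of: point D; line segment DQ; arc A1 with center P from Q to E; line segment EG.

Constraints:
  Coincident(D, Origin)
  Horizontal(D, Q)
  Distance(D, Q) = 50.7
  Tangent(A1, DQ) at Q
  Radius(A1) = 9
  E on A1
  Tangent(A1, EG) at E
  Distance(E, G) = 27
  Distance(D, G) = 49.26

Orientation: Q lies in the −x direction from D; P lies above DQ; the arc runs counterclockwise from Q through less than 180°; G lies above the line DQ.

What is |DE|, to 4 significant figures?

42.50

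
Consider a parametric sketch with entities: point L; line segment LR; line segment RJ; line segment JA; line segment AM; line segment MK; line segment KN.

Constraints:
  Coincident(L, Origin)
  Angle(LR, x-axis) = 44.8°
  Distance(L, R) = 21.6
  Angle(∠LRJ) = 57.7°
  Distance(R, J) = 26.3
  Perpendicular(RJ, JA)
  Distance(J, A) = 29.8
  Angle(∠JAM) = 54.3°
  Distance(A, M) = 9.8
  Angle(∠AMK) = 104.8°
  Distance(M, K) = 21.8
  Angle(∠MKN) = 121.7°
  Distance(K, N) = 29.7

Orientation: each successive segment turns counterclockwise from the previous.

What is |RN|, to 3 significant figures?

55.3

L is at the origin; LR runs at 44.8° with length 21.6, so R = (15.3, 15.2). ∠LRJ = 57.7° gives RJ at 167° from the x-axis; with |RJ| = 26.3, J = (-10.3, 21.1). RJ ⟂ JA, so JA runs at -103°; with |JA| = 29.8, A = (-17.0, -7.96). ∠JAM = 54.3° gives AM at 22.8° from the x-axis; with |AM| = 9.8, M = (-7.93, -4.16). ∠AMK = 104.8° gives MK at 98.0° from the x-axis; with |MK| = 21.8, K = (-11.0, 17.4). ∠MKN = 121.7° gives KN at 156° from the x-axis; with |KN| = 29.7, N = (-38.2, 29.4). Then |RN| = |N − R| = 55.3.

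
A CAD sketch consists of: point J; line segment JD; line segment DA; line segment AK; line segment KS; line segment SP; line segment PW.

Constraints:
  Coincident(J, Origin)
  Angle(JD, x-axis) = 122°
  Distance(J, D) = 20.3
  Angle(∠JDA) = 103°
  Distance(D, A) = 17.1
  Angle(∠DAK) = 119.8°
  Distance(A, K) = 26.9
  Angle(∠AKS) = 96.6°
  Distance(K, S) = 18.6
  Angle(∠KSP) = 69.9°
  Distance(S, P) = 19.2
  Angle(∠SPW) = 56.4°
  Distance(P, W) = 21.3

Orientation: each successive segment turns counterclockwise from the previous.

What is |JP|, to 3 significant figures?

15.2

J is at the origin; JD runs at 122.0° with length 20.3, so D = (-10.8, 17.2). ∠JDA = 103.0° gives DA at -161° from the x-axis; with |DA| = 17.1, A = (-26.9, 11.6). ∠DAK = 119.8° gives AK at -101° from the x-axis; with |AK| = 26.9, K = (-32.0, -14.8). ∠AKS = 96.6° gives KS at -17.4° from the x-axis; with |KS| = 18.6, S = (-14.2, -20.3). ∠KSP = 69.9° gives SP at 92.7° from the x-axis; with |SP| = 19.2, P = (-15.1, -1.16). Then |JP| = |P − J| = 15.2.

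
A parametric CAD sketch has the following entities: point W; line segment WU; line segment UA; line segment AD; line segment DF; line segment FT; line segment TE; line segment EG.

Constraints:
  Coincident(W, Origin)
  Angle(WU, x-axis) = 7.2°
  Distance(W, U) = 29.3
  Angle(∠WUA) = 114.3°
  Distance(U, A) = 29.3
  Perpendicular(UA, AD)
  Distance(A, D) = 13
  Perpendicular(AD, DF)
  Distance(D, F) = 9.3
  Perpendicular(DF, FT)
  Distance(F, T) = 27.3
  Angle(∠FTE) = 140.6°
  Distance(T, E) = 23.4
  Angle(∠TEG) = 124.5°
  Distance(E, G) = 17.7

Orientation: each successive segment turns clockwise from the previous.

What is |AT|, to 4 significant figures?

17.06

W is at the origin; WU runs at 7.2° with length 29.3, so U = (29.07, 3.672). ∠WUA = 114.3° gives UA at -58.50° from the x-axis; with |UA| = 29.3, A = (44.38, -21.31). The perpendicularity gives AD at right angles to UA, so AD runs at -148.5°; with |AD| = 13.0, D = (33.29, -28.10). AD ⟂ DF, so DF runs at 121.5°; with |DF| = 9.3, F = (28.43, -20.17). The perpendicularity gives FT at right angles to DF, so FT runs at 31.50°; with |FT| = 27.3, T = (51.71, -5.909). Then |AT| = |T − A| = 17.06.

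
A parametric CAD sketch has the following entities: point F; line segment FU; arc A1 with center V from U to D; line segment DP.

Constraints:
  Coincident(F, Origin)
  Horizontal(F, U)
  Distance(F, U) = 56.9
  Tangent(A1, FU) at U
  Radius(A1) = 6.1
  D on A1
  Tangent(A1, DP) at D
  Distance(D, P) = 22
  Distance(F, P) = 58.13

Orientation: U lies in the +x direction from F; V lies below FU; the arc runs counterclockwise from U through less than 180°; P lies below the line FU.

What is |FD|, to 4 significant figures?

51.17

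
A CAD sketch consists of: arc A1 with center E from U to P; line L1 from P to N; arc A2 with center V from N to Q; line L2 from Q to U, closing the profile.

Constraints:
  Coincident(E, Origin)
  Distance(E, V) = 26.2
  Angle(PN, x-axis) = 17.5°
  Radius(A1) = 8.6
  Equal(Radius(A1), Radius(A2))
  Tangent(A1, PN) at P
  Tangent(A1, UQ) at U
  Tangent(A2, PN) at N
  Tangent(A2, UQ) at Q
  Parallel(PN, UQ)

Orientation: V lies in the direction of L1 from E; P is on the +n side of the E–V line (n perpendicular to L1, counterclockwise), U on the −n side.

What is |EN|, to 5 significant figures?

27.575

Tangency of A1 to both parallel lines with radius 8.6 puts P and U at E ± 8.6·n: P = (-2.5861, 8.2020), U = (2.5861, -8.2020). Equal radii place N and Q the same way about V: N = V + 8.6·n = (22.401, 16.080), Q = V − 8.6·n = (27.573, -0.32347). Then |EN| = |N − E| = 27.575.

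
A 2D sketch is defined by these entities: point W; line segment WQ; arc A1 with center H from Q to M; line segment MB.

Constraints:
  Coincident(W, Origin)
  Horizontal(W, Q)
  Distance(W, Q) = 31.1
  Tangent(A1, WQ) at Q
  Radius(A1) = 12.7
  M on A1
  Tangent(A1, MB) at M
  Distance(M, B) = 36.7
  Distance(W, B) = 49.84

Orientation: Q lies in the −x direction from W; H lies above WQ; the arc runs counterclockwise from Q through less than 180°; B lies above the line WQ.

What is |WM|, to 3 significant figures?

21.6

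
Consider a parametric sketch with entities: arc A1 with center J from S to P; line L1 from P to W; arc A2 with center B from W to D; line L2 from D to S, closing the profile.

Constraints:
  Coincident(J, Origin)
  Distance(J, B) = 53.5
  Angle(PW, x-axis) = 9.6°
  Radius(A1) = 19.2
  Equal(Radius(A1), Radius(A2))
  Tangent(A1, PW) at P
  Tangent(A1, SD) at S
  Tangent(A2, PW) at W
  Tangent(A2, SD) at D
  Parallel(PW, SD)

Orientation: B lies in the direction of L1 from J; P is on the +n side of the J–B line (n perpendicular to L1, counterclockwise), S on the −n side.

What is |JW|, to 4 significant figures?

56.84

Tangency of A1 to both parallel lines with radius 19.2 puts P and S at J ± 19.2·n: P = (-3.202, 18.93), S = (3.202, -18.93). Equal radii place W and D the same way about B: W = B + 19.2·n = (49.55, 27.85), D = B − 19.2·n = (55.95, -10.01). Then |JW| = |W − J| = 56.84.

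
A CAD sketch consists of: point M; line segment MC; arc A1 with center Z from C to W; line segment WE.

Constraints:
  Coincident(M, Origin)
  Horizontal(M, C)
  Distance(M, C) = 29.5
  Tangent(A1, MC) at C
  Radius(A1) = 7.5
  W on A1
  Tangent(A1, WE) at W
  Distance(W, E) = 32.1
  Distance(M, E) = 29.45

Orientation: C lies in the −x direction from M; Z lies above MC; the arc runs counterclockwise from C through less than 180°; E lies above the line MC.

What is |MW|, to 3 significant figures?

23.6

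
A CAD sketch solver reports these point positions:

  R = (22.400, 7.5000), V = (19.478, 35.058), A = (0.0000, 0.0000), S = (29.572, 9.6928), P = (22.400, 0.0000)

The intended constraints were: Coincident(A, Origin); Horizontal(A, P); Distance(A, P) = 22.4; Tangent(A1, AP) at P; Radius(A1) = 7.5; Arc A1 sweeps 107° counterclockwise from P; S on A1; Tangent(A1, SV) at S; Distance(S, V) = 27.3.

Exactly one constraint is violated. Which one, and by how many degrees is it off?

Tangent(A1, SV) at S — off by 4.70°.

A = (0.00, 0.00) ✓; A.y = 0.00, P.y = 0.00 ✓; |AP| = 22.40 ✓; ∠(RP, PA) = 90.00° ✓; |RP| = 7.500 ✓; bearing(R→S) − bearing(R→P) = 107.0° ✓; |RS| = 7.500 ✓; ∠(RS, SV) = 85.30° ✗; |SV| = 27.30 ✓.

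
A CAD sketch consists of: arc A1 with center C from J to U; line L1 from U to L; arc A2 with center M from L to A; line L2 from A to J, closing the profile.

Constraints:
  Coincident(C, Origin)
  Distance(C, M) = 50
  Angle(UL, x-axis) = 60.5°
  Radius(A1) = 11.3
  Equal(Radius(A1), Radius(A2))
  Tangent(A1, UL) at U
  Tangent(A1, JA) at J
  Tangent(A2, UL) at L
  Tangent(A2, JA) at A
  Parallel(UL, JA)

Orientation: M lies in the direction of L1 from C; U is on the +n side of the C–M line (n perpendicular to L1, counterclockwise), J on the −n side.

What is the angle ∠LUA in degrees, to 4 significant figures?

24.32°

The slot axis is L1's direction at 60.5°, so u = (cos 60.5°, sin 60.5°) = (0.4924, 0.8704) and n = (−sin 60.5°, cos 60.5°) = (-0.8704, 0.4924). C is at the origin and M lies 50.0 along u from C, so M = 50.0·u = (24.62, 43.52). Tangency of A1 to both parallel lines with radius 11.3 puts U and J at C ± 11.3·n: U = (-9.835, 5.564), J = (9.835, -5.564). Equal radii place L and A the same way about M: L = M + 11.3·n = (14.79, 49.08), A = M − 11.3·n = (34.46, 37.95). Then cos ∠LUA = UL·UA / (|UL||UA|), giving 24.32°.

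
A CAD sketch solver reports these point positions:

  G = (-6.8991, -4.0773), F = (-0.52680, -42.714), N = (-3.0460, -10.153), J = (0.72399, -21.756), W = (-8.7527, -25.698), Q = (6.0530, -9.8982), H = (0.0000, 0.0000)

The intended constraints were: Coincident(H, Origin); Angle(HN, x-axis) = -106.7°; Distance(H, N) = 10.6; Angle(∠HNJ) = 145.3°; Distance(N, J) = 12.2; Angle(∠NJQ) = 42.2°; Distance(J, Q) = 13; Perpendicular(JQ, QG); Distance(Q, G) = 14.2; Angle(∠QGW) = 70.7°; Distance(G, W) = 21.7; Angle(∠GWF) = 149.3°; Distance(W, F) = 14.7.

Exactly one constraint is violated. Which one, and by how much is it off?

Distance(W, F) = 14.7 — off by 4.20.

H = (0.00, 0.00) ✓; HN at -106.7° ✓; |HN| = 10.60 ✓; ∠HNJ = 145.3° ✓; |NJ| = 12.20 ✓; ∠NJQ = 42.20° ✓; |JQ| = 13.00 ✓; ∠(JQ, QG) = 90.00° ✓; |QG| = 14.20 ✓; ∠QGW = 70.70° ✓; |GW| = 21.70 ✓; ∠GWF = 149.3° ✓; |WF| = 18.90 ✗.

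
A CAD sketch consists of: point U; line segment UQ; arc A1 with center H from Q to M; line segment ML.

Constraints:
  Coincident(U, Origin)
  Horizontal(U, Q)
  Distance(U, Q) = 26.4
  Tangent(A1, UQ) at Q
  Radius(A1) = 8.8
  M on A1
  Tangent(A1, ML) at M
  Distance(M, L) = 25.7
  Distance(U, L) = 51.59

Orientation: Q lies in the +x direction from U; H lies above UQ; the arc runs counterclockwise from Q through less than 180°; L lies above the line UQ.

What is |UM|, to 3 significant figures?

35.7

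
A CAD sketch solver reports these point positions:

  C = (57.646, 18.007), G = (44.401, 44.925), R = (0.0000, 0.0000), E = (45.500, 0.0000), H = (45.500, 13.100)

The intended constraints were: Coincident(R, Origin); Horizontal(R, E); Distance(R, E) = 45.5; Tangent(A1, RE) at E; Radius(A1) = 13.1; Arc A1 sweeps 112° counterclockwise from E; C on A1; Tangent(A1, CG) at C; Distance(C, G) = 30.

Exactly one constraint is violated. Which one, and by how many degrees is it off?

Tangent(A1, CG) at C — off by 4.20°.

R = (0.00, 0.00) ✓; R.y = 0.00, E.y = 0.00 ✓; |RE| = 45.50 ✓; ∠(HE, ER) = 90.00° ✓; |HE| = 13.10 ✓; bearing(H→C) − bearing(H→E) = 112.0° ✓; |HC| = 13.10 ✓; ∠(HC, CG) = 85.80° ✗; |CG| = 30.00 ✓.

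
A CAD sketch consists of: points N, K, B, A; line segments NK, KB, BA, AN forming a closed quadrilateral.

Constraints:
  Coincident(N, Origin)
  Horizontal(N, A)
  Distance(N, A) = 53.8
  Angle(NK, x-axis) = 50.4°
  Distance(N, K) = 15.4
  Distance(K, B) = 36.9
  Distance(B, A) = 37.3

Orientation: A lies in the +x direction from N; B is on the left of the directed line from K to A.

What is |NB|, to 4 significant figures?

52.02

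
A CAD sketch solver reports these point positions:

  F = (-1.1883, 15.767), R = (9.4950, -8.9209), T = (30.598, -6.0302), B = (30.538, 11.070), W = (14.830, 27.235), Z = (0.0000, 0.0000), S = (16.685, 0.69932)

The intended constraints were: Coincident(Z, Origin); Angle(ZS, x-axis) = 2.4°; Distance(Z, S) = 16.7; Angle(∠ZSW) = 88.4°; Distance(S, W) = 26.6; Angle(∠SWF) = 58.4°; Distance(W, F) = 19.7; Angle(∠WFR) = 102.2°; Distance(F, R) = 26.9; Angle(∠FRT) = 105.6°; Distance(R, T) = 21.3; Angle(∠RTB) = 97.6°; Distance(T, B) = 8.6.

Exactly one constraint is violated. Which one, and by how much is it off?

Distance(T, B) = 8.6 — off by 8.50.

Z = (0.00, 0.00) ✓; ZS at 2.400° ✓; |ZS| = 16.70 ✓; ∠ZSW = 88.40° ✓; |SW| = 26.60 ✓; ∠SWF = 58.40° ✓; |WF| = 19.70 ✓; ∠WFR = 102.2° ✓; |FR| = 26.90 ✓; ∠FRT = 105.6° ✓; |RT| = 21.30 ✓; ∠RTB = 97.60° ✓; |TB| = 17.10 ✗.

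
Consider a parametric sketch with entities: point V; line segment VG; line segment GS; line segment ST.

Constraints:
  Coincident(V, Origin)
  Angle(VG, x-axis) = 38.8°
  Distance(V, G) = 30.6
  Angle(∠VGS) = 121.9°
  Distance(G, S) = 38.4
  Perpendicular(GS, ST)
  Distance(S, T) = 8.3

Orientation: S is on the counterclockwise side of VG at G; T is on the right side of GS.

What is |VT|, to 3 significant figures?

64.4

V is at the origin; VG runs at 38.8° with length 30.6, so G = 30.6·(cos 38.8°, sin 38.8°) = (23.8, 19.2). ∠VGS = 121.9°, so GS runs at 38.8° + (180° − 121.9°) = 96.9° from the x-axis; with |GS| = 38.4, S = G + 38.4·(cos 96.9°, sin 96.9°) = (19.2, 57.3). GS is perpendicular to ST; with |ST| = 8.3 on the right of GS, T = S + 8.3·(0.993, 0.120) = (27.5, 58.3). Then |VT| = |T − V| = 64.4.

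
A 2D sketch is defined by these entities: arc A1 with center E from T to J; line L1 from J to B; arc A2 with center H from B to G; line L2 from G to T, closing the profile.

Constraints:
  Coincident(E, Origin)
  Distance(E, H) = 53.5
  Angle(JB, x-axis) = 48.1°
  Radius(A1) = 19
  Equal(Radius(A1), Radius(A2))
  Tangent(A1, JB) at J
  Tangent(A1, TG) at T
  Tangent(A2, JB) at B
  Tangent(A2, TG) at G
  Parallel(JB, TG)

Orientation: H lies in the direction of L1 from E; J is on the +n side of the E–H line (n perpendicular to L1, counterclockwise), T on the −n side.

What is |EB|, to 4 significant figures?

56.77

The slot axis is L1's direction at 48.1°, so u = (cos 48.1°, sin 48.1°) = (0.6678, 0.7443) and n = (−sin 48.1°, cos 48.1°) = (-0.7443, 0.6678). E is at the origin and H lies 53.5 along u from E, so H = 53.5·u = (35.73, 39.82). Tangency of A1 to both parallel lines with radius 19.0 puts J and T at E ± 19.0·n: J = (-14.14, 12.69), T = (14.14, -12.69). Equal radii place B and G the same way about H: B = H + 19.0·n = (21.59, 52.51), G = H − 19.0·n = (49.87, 27.13). Then |EB| = |B − E| = 56.77.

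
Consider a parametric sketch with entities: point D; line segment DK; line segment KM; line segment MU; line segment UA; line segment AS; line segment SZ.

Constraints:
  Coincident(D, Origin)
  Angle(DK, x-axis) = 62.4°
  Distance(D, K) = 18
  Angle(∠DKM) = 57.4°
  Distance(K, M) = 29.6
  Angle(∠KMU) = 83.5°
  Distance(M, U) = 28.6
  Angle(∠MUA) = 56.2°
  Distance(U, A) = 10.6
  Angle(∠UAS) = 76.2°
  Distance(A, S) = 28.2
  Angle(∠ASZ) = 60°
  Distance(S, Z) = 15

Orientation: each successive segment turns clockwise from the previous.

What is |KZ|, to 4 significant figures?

47.10

∠UAS = 76.2° gives AS at -24.30° from the x-axis; with |AS| = 28.2, S = (24.42, -22.23). ∠ASZ = 60.0° gives SZ at -144.3° from the x-axis; with |SZ| = 15.0, Z = (12.23, -30.98). Then |KZ| = |Z − K| = 47.10.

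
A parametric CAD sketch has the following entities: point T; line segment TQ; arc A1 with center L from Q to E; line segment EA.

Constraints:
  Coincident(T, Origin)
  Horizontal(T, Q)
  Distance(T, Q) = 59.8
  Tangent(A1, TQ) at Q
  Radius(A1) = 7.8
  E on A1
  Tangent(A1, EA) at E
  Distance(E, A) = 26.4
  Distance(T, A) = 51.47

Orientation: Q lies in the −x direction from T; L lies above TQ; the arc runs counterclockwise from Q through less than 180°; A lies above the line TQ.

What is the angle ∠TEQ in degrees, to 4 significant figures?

141.1°

T is at the origin; TQ is horizontal with |TQ| = 59.8 and Q on the −x side, so Q = (-59.80, 0.000). A1 meets TQ tangentially, so LQ is at right angles to TQ, so L = Q + (0, 7.8) = (-59.80, 7.800). Since LE ⟂ EA (tangency), |LA| = √(7.8² + 26.4²) = 27.53 regardless of where E sits on A1. So A lies on both circle(T, 51.47) and circle(L, 27.53); the above-TQ intersection is A = (-42.42, 29.15). E is the foot of the tangent from A: E = (-52.60, 4.791).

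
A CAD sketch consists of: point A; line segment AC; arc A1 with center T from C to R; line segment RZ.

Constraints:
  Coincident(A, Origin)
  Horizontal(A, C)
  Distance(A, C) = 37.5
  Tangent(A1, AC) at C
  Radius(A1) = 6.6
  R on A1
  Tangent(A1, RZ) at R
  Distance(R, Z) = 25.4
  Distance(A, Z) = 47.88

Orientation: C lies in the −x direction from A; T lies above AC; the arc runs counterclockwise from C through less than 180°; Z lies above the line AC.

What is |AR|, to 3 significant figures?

31.9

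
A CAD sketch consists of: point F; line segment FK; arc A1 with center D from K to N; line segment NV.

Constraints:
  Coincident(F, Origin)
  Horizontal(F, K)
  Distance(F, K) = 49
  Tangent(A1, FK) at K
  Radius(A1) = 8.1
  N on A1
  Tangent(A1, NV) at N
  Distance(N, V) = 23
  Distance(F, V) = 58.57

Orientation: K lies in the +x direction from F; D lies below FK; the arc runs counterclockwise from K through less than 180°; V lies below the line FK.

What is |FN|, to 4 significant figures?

42.70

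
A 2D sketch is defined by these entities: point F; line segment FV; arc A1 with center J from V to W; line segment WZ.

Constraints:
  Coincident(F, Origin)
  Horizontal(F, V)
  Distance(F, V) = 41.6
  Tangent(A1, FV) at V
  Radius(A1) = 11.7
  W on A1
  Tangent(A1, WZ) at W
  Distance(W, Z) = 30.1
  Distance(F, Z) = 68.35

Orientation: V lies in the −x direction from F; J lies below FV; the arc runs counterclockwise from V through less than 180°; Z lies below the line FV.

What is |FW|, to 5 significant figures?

54.467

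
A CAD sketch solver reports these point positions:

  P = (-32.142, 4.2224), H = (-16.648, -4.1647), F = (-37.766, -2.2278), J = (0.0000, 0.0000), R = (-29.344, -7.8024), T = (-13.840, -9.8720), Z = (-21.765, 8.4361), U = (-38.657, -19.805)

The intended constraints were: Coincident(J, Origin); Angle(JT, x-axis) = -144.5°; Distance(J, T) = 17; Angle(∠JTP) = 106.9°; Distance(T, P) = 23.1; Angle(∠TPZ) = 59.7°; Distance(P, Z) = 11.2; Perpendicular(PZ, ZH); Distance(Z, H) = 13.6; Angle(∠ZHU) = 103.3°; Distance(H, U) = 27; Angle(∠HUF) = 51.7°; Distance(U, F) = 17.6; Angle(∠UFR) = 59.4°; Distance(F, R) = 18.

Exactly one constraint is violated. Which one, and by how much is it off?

Distance(F, R) = 18 — off by 7.90.

J = (0.00, 0.00) ✓; JT at -144.5° ✓; |JT| = 17.00 ✓; ∠JTP = 106.9° ✓; |TP| = 23.10 ✓; ∠TPZ = 59.70° ✓; |PZ| = 11.20 ✓; ∠(PZ, ZH) = 90.00° ✓; |ZH| = 13.60 ✓; ∠ZHU = 103.3° ✓; |HU| = 27.00 ✓; ∠HUF = 51.70° ✓; |UF| = 17.60 ✓; ∠UFR = 59.40° ✓; |FR| = 10.10 ✗.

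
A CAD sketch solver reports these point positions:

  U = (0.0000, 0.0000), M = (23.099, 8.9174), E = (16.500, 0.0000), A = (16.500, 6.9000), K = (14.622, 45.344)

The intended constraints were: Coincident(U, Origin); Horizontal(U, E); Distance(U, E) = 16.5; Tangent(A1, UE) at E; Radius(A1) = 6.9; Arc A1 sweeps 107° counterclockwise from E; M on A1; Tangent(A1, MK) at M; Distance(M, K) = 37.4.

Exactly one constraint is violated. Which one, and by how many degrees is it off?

Tangent(A1, MK) at M — off by 3.90°.

U = (0.00, 0.00) ✓; U.y = 0.00, E.y = 0.00 ✓; |UE| = 16.50 ✓; ∠(AE, EU) = 90.00° ✓; |AE| = 6.900 ✓; bearing(A→M) − bearing(A→E) = 107.0° ✓; |AM| = 6.900 ✓; ∠(AM, MK) = 93.90° ✗; |MK| = 37.40 ✓.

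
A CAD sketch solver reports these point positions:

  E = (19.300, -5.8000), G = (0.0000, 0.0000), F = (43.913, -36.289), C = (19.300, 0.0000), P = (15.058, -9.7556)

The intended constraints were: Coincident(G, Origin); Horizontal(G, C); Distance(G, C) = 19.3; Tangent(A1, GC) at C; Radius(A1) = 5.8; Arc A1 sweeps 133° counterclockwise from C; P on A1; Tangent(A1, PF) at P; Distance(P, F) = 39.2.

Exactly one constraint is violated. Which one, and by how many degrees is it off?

Tangent(A1, PF) at P — off by 4.40°.

G = (0.00, 0.00) ✓; G.y = 0.00, C.y = 0.00 ✓; |GC| = 19.30 ✓; ∠(EC, CG) = 90.00° ✓; |EC| = 5.800 ✓; bearing(E→P) − bearing(E→C) = 133.0° ✓; |EP| = 5.800 ✓; ∠(EP, PF) = 85.60° ✗; |PF| = 39.20 ✓.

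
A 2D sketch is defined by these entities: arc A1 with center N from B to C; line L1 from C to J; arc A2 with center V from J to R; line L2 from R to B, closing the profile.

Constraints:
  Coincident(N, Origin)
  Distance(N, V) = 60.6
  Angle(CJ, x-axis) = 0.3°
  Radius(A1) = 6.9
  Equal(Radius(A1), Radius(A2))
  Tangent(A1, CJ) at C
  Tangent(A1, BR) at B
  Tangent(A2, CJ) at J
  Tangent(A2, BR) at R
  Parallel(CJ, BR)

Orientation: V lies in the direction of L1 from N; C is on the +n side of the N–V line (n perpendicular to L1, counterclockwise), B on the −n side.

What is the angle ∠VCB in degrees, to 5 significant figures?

83.504°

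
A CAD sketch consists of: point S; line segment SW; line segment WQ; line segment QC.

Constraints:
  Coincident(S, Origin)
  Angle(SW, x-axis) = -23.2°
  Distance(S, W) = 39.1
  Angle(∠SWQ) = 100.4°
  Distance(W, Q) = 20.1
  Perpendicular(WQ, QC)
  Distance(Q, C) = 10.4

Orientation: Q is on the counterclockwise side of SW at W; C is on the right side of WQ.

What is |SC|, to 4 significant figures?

55.90

∠SWQ = 100.4°, so WQ runs at -23.2° + (180° − 100.4°) = 56.40° from the x-axis; with |WQ| = 20.1, Q = W + 20.1·(cos 56.40°, sin 56.40°) = (47.06, 1.339). WQ ⟂ QC; with |QC| = 10.4 on the right of WQ, C = Q + 10.4·(0.8329, -0.5534) = (55.72, -4.417). Then |SC| = |C − S| = 55.90.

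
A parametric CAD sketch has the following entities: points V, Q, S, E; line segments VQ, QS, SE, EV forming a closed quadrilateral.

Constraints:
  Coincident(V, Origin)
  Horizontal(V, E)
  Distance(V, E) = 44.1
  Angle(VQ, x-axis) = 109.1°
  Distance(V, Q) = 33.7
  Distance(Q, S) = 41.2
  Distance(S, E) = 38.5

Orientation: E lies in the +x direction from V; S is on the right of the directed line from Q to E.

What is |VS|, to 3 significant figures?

8.26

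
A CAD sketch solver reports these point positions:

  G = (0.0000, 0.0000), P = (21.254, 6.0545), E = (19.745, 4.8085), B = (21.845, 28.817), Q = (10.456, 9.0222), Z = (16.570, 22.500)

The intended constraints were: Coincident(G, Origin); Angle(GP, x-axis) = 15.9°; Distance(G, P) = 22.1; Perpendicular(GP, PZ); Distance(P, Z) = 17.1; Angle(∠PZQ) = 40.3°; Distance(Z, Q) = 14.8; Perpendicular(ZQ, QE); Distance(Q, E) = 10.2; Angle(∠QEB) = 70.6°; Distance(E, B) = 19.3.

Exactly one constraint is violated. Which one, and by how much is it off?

Distance(E, B) = 19.3 — off by 4.80.

G = (0.00, 0.00) ✓; GP at 15.90° ✓; |GP| = 22.10 ✓; ∠(GP, PZ) = 90.00° ✓; |PZ| = 17.10 ✓; ∠PZQ = 40.30° ✓; |ZQ| = 14.80 ✓; ∠(ZQ, QE) = 90.00° ✓; |QE| = 10.20 ✓; ∠QEB = 70.60° ✓; |EB| = 24.10 ✗.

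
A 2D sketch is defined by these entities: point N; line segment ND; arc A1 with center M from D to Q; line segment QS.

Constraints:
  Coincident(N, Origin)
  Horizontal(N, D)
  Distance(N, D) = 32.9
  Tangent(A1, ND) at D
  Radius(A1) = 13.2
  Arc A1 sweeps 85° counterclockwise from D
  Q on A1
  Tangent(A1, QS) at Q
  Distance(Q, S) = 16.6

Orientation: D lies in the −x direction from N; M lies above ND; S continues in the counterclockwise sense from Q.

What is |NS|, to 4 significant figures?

33.94

N is at the origin; N and D share the same y with |ND| = 32.9 and D on the −x side, so D = (-32.90, 0.000). Since A1 is tangent to ND there, MD ⟂ ND, so M = D + (0, 13.2) = (-32.90, 13.20). On A1, D sits at bearing -90° from M; an 85° counterclockwise sweep puts Q at bearing -5°, so Q = M + 13.2·(cos -5°, sin -5°) = (-19.75, 12.05). Since A1 is tangent to QS there, MQ ⟂ QS, so QS runs along (−sin -5°, cos -5°); with |QS| = 16.6, S = (-18.30, 28.59). Then |NS| = |S − N| = 33.94.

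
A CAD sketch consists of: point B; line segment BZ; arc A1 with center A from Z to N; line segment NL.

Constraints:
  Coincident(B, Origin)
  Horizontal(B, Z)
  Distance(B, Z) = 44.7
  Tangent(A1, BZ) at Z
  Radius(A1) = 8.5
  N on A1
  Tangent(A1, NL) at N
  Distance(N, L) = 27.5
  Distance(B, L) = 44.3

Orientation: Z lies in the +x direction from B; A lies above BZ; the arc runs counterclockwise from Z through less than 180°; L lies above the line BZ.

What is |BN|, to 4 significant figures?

52.45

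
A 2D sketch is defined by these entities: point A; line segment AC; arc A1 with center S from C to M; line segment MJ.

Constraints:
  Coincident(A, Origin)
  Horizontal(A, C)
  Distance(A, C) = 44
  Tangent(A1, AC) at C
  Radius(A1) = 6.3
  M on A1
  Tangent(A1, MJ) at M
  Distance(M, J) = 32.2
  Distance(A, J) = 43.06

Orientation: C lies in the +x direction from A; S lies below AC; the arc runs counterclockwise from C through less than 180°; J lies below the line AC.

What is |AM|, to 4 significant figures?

38.34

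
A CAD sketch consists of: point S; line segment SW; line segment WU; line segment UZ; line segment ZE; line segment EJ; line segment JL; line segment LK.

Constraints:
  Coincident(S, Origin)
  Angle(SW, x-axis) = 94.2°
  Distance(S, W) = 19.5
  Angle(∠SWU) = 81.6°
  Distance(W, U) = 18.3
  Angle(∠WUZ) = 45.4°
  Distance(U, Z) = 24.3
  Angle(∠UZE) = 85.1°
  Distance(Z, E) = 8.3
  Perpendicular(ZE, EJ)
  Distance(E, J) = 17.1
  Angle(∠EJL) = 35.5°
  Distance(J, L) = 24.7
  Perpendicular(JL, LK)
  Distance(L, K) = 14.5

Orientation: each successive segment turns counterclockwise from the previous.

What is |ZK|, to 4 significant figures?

12.80

S is at the origin; SW runs at 94.2° with length 19.5, so W = (-1.428, 19.45). ∠SWU = 81.6° gives WU at -167.4° from the x-axis; with |WU| = 18.3, U = (-19.29, 15.46). ∠WUZ = 45.4° gives UZ at -32.80° from the x-axis; with |UZ| = 24.3, Z = (1.138, 2.292). ∠UZE = 85.1° gives ZE at 62.10° from the x-axis; with |ZE| = 8.3, E = (5.022, 9.627). ZE is perpendicular to EJ, so EJ runs at 152.1°; with |EJ| = 17.1, J = (-10.09, 17.63). ∠EJL = 35.5° gives JL at -63.40° from the x-axis; with |JL| = 24.7, L = (0.9694, -4.457). JL ⟂ LK, so LK runs at 26.60°; with |LK| = 14.5, K = (13.93, 2.036). Then |ZK| = |K − Z| = 12.80.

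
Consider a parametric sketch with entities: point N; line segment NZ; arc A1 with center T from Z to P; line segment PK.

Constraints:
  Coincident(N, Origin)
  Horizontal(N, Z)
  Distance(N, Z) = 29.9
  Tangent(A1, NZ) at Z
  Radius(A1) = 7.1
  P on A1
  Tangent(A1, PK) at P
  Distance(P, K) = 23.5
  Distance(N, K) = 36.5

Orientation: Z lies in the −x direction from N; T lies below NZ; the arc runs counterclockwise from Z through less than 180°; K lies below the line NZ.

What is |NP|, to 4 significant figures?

37.29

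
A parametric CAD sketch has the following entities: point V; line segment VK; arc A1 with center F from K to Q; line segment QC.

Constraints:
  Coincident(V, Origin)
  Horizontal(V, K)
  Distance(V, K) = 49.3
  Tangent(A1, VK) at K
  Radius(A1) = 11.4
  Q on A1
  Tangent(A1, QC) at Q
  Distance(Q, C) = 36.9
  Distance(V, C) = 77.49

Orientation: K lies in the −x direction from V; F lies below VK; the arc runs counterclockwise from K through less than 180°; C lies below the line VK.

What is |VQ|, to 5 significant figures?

61.769

V is at the origin; VK is horizontal with |VK| = 49.3 and K on the −x side, so K = (-49.300, 0.0000). Since A1 is tangent to VK there, FK ⟂ VK, so F = K + (0, -11.4) = (-49.300, -11.400). Since FQ ⟂ QC (tangency), |FC| = √(11.4² + 36.9²) = 38.621 regardless of where Q sits on A1. So C lies on both circle(V, 77.49) and circle(F, 38.621); the below-VK intersection is C = (-60.562, -48.342). Q is the foot of the tangent from C: Q = (-60.700, -11.443).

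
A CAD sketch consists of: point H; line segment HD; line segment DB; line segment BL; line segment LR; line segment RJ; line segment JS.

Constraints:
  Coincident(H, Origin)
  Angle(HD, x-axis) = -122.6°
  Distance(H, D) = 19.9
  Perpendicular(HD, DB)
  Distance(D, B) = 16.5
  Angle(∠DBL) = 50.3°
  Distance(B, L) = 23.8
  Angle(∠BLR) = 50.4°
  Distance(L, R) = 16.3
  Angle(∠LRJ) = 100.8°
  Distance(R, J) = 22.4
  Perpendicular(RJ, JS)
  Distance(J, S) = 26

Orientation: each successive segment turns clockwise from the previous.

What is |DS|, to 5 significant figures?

33.976

∠LRJ = 100.8° gives RJ at 168.90° from the x-axis; with |RJ| = 22.4, J = (-30.009, -11.450). RJ ⟂ JS, so JS runs at 78.900°; with |JS| = 26.0, S = (-25.004, 14.063). Then |DS| = |S − D| = 33.976.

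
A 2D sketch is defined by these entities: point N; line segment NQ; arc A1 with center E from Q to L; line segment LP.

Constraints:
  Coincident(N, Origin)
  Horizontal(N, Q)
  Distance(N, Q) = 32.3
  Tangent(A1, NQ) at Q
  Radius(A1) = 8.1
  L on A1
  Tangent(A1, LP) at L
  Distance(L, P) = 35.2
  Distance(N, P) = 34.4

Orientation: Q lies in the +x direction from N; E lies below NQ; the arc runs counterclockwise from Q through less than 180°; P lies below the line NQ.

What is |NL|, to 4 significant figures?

25.71

N is at the origin; N and Q share the same y with |NQ| = 32.3 and Q on the +x side, so Q = (32.30, 0.000). Tangency of A1 to NQ means the radius EQ is perpendicular to NQ, so E = Q + (0, -8.1) = (32.30, -8.100). Since EL ⟂ LP (tangency), |EP| = √(8.1² + 35.2²) = 36.12 regardless of where L sits on A1. So P lies on both circle(N, 34.4) and circle(E, 36.12); the below-NQ intersection is P = (6.833, -33.71). L is the foot of the tangent from P: L = (25.42, -3.823).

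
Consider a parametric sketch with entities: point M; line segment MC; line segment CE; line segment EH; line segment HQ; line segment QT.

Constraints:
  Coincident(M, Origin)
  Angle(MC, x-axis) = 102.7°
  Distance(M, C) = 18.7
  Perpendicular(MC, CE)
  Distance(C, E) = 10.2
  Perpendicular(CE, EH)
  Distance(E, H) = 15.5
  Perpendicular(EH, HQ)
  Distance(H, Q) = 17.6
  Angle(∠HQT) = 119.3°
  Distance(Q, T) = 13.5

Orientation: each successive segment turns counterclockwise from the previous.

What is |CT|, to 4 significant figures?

14.49

EH ⟂ HQ, so HQ runs at 12.70°; with |HQ| = 17.6, Q = (6.515, 4.749). ∠HQT = 119.3° gives QT at 73.40° from the x-axis; with |QT| = 13.5, T = (10.37, 17.69). Then |CT| = |T − C| = 14.49.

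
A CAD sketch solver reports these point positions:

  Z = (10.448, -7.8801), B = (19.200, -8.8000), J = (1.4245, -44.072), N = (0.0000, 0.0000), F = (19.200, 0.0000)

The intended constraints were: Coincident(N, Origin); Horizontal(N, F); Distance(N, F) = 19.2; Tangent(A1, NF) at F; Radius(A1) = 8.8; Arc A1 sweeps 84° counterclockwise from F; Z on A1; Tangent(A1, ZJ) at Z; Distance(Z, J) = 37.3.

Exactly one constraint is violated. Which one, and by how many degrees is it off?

Tangent(A1, ZJ) at Z — off by 8.00°.

N = (0.00, 0.00) ✓; N.y = 0.00, F.y = 0.00 ✓; |NF| = 19.20 ✓; ∠(BF, FN) = 90.00° ✓; |BF| = 8.800 ✓; bearing(B→Z) − bearing(B→F) = 84.00° ✓; |BZ| = 8.800 ✓; ∠(BZ, ZJ) = 98.00° ✗; |ZJ| = 37.30 ✓.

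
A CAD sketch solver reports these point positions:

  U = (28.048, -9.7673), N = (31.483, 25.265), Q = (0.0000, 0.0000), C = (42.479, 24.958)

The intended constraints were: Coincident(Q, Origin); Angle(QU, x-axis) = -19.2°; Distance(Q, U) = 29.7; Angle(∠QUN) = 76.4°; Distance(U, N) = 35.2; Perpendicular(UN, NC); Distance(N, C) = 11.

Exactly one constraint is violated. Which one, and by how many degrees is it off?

Perpendicular(UN, NC) — off by 4.00°.

Q = (0.00, 0.00) ✓; QU at -19.20° ✓; |QU| = 29.70 ✓; ∠QUN = 76.40° ✓; |UN| = 35.20 ✓; ∠(UN, NC) = 86.00° ✗; |NC| = 11.00 ✓.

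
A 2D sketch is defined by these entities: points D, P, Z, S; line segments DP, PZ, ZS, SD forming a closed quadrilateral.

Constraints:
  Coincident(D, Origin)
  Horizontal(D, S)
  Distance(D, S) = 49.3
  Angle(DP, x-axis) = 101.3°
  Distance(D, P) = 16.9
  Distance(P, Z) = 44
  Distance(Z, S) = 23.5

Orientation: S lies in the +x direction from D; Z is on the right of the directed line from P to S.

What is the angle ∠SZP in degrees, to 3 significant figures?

106°

Checks: |PZ| = 44.00 ✓; |ZS| = 23.50 ✓.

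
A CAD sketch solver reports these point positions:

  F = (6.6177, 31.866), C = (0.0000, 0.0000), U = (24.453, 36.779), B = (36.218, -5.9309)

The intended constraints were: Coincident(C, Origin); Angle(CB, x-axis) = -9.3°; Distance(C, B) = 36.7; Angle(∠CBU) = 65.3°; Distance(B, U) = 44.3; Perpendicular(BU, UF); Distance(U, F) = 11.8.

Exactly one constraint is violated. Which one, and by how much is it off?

Distance(U, F) = 11.8 — off by 6.70.

C = (0.00, 0.00) ✓; CB at -9.300° ✓; |CB| = 36.70 ✓; ∠CBU = 65.30° ✓; |BU| = 44.30 ✓; ∠(BU, UF) = 90.00° ✓; |UF| = 18.50 ✗.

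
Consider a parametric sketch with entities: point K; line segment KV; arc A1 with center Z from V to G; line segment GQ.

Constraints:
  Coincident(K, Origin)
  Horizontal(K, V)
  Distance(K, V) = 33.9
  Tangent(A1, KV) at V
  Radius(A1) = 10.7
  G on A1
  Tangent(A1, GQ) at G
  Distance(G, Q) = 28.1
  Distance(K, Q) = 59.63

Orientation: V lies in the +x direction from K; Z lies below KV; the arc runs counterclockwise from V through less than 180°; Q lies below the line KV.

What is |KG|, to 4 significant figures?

31.83

Checks: |ZG| = 10.70 ✓; ∠(ZG, GQ) = 90.00° ✓; |GQ| = 28.10 ✓; |KQ| = 59.63 ✓.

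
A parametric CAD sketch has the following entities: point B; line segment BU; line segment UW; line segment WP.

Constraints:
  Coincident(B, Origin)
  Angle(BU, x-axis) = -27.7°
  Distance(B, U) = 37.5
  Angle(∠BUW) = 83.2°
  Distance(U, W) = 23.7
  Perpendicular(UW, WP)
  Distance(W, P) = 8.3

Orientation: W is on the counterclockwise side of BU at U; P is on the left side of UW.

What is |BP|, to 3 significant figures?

34.8

B is at the origin; BU runs at -27.7° with length 37.5, so U = 37.5·(cos -27.7°, sin -27.7°) = (33.2, -17.4). ∠BUW = 83.2°, so UW runs at -27.7° + (180° − 83.2°) = 69.1° from the x-axis; with |UW| = 23.7, W = U + 23.7·(cos 69.1°, sin 69.1°) = (41.7, 4.71). The perpendicularity gives WP at right angles to UW; with |WP| = 8.3 on the left of UW, P = W + 8.3·(-0.934, 0.357) = (33.9, 7.67). Then |BP| = |P − B| = 34.8.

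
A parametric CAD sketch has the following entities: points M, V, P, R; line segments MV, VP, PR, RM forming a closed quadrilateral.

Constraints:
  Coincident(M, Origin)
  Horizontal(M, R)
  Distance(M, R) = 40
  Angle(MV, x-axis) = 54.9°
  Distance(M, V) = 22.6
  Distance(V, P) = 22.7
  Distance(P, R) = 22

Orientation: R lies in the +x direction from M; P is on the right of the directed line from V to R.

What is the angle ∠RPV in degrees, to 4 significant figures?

94.13°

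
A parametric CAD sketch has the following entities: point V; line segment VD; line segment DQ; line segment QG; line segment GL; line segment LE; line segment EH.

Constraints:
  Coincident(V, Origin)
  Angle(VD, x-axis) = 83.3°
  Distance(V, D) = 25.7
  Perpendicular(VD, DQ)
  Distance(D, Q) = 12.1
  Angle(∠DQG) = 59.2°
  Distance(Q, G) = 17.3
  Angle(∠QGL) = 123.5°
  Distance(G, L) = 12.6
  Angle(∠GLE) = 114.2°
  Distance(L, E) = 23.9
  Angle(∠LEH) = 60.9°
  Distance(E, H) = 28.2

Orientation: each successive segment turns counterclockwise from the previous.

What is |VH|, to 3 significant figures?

31.5

∠GLE = 114.2° gives LE at 56.4° from the x-axis; with |LE| = 23.9, E = (23.7, 29.0). ∠LEH = 60.9° gives EH at 176° from the x-axis; with |EH| = 28.2, H = (-4.41, 31.2). Then |VH| = |H − V| = 31.5.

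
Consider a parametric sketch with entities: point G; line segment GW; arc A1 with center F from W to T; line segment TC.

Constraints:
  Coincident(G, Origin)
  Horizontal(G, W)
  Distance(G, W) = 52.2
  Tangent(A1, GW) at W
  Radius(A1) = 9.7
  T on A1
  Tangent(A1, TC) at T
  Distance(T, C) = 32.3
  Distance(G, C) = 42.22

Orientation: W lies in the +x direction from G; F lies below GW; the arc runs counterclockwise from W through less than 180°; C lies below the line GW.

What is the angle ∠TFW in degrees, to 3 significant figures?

58.8°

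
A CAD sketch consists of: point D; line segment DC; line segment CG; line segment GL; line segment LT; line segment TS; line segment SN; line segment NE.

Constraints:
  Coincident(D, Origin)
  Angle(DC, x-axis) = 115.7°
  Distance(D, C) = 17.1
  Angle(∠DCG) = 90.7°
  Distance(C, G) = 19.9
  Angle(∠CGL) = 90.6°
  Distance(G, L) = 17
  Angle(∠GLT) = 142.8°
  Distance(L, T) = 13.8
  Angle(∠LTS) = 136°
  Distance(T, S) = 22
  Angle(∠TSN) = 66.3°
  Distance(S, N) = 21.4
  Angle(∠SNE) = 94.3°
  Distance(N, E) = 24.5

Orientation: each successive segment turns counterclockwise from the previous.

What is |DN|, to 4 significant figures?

7.550

D is at the origin; DC runs at 115.7° with length 17.1, so C = (-7.416, 15.41). ∠DCG = 90.7° gives CG at -155.0° from the x-axis; with |CG| = 19.9, G = (-25.45, 6.998). ∠CGL = 90.6° gives GL at -65.60° from the x-axis; with |GL| = 17.0, L = (-18.43, -8.483). ∠GLT = 142.8° gives LT at -28.40° from the x-axis; with |LT| = 13.8, T = (-6.289, -15.05). ∠LTS = 136.0° gives TS at 15.60° from the x-axis; with |TS| = 22.0, S = (14.90, -9.131). ∠TSN = 66.3° gives SN at 129.3° from the x-axis; with |SN| = 21.4, N = (1.346, 7.429). Then |DN| = |N − D| = 7.550.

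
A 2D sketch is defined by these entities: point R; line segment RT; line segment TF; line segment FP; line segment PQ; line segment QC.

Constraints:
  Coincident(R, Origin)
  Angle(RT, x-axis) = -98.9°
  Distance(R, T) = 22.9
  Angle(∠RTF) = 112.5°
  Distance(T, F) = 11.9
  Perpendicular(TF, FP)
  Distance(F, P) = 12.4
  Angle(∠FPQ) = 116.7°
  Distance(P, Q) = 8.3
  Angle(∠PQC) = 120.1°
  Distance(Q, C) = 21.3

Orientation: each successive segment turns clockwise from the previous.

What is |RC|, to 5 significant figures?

17.306

R is at the origin; RT runs at -98.9° with length 22.9, so T = (-3.5429, -22.624). ∠RTF = 112.5° gives TF at -166.40° from the x-axis; with |TF| = 11.9, F = (-15.109, -25.422). The perpendicularity gives FP at right angles to TF, so FP runs at 103.60°; with |FP| = 12.4, P = (-18.025, -13.370). ∠FPQ = 116.7° gives PQ at 40.300° from the x-axis; with |PQ| = 8.3, Q = (-11.695, -8.0018). ∠PQC = 120.1° gives QC at -19.600° from the x-axis; with |QC| = 21.3, C = (8.3710, -15.147). Then |RC| = |C − R| = 17.306.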